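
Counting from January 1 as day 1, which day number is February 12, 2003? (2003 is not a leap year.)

Days in months before February: 31 = 31.
Plus 12 days into February → day 43.

43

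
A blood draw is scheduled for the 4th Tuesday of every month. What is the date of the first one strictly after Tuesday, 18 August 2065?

August 2065 starts on a Saturday; its first Tuesday is the 4th, so the 4th Tuesday is the 25th — 25 August 2065.
25 August 2065 is after 18 August 2065, so that is the next one.

25 August 2065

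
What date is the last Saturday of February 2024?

The first Saturday of February 2024 is February 3.
February 2024 has 29 days. Adding weeks: 3, 10, 17, 24 — the last one ≤ 29 is the 24th.

24 February 2024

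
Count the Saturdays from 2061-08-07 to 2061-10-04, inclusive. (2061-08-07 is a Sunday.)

2061-08-07 is a Sunday; the first Saturday on or after it is 2061-08-13 (6 days later).
From 2061-08-13 to 2061-10-04: 18 + 30 + 4 = 52 days (rest of August, September, October).
52 ÷ 7 = 7 full weeks with remainder 3, so 7 more Saturdays after the first → 8.

8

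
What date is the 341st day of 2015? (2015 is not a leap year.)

December 7, 2015

January has 31 days (341 − 31 = 310 remain).
February has 28 days (310 − 28 = 282 remain).
March has 31 days (282 − 31 = 251 remain).
April has 30 days (251 − 30 = 221 remain).
May has 31 days (221 − 31 = 190 remain).
June has 30 days (190 − 30 = 160 remain).
July has 31 days (160 − 31 = 129 remain).
August has 31 days (129 − 31 = 98 remain).
September has 30 days (98 − 30 = 68 remain).
October has 31 days (68 − 31 = 37 remain).
November has 30 days (37 − 30 = 7 remain).
7 into December → December 7.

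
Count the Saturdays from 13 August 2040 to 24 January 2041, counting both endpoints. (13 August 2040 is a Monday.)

23

13 August 2040 is a Monday; the first Saturday on or after it is 18 August 2040 (5 days later).
From 18 August 2040 to 24 January 2041: 13 + 30 + 31 + 30 + 31 + 24 = 159 days (rest of August, September, October, November, December, January).
159 ÷ 7 = 22 full weeks with remainder 5, so 22 more Saturdays after the first → 23.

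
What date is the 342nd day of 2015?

January has 31 days (342 − 31 = 311 remain).
February has 28 days (311 − 28 = 283 remain).
March has 31 days (283 − 31 = 252 remain).
April has 30 days (252 − 30 = 222 remain).
May has 31 days (222 − 31 = 191 remain).
June has 30 days (191 − 30 = 161 remain).
July has 31 days (161 − 31 = 130 remain).
August has 31 days (130 − 31 = 99 remain).
September has 30 days (99 − 30 = 69 remain).
October has 31 days (69 − 31 = 38 remain).
November has 30 days (38 − 30 = 8 remain).
8 into December → December 8.

2015-12-08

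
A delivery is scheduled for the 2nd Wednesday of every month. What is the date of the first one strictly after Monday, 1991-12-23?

1992-01-08

December 1991 starts on a Sunday; its first Wednesday is the 4th, so the 2nd Wednesday is the 11th — 1991-12-11.
That is not after 1991-12-23, so look at January 1992.
January 1992 starts on a Wednesday; its first Wednesday is the 1st, so the 2nd Wednesday is the 8th — 1992-01-08.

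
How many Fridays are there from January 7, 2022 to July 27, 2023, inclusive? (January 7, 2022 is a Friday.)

January 7, 2022 is a Friday; the first Friday on or after it is January 7, 2022.
From January 7, 2022 to July 27, 2023: 358 + 208 = 566 days (rest of 2022, to July 27, 2023 in 2023).
566 ÷ 7 = 80 full weeks with remainder 6, so 80 more Fridays after the first → 81.

81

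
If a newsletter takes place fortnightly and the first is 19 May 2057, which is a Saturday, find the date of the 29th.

The 29th occurrence is 28 intervals after the first: 28 × 14 = 392 days after 19 May 2057.
May has 31 days — 12 days to the end of May leaves 380.
June has 30 days (350 left).
July has 31 days (319 left).
August has 31 days (288 left).
September has 30 days (258 left).
October has 31 days (227 left).
November has 30 days (197 left).
December has 31 days (166 left).
January has 31 days (135 left).
February has 28 days (107 left).
March has 31 days (76 left).
April has 30 days (46 left).
May has 31 days (15 left).
15 days into June → 15 June 2058.

15 June 2058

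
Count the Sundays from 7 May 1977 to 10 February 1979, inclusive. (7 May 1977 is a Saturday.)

7 May 1977 is a Saturday; the first Sunday on or after it is 8 May 1977 (1 day later).
From 8 May 1977 to 10 February 1979: 237 + 365 + 41 = 643 days (rest of 1977, 1978, to 10 February 1979 in 1979).
643 ÷ 7 = 91 full weeks with remainder 6, so 91 more Sundays after the first → 92.

92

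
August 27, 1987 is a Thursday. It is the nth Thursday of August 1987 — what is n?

4th

Day 27 falls in week ⌈27/7⌉ of the month.
Days 1–7 hold the 1st Thursday, 8–14 the 2nd, 15–21 the 3rd, 22–28 the 4th, 29–31 the 5th.
27 is in the range for the 4th.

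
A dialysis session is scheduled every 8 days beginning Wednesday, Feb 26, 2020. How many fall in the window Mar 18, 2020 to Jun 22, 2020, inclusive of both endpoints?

12

Occurrences land 8·i days after Feb 26, 2020 for i = 0, 1, 2, …
Mar 18, 2020 is 21 days after the start; 21 ÷ 8 = 2 remainder 5; since the remainder is 5, round up to i = 3. First occurrence in the window: #4 on Mar 21, 2020 (3×8 = 24 days in).
Jun 22, 2020 is 117 days after the start; 117 ÷ 8 = 14 remainder 5. Last occurrence in the window: #15 on Jun 17, 2020.
Occurrences #4 through #15: 12 in total.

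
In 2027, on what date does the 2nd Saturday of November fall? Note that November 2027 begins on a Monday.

November 13, 2027

November 2027 begins on a Monday, so the first Saturday is November 6 (5 days later).
The 2nd Saturday is 1 weeks later: 6 + 7 = 13.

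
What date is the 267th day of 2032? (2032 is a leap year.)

Jan has 31 days (267 − 31 = 236 remain).
Feb has 29 days (236 − 29 = 207 remain).
Mar has 31 days (207 − 31 = 176 remain).
Apr has 30 days (176 − 30 = 146 remain).
May has 31 days (146 − 31 = 115 remain).
Jun has 30 days (115 − 30 = 85 remain).
Jul has 31 days (85 − 31 = 54 remain).
Aug has 31 days (54 − 31 = 23 remain).
23 into Sep → Sep 23.

Sep 23, 2032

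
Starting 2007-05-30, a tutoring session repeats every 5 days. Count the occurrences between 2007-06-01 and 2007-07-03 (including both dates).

6

Occurrences land 5·i days after 2007-05-30 for i = 0, 1, 2, …
2007-06-01 is 2 days after the start; 2 ÷ 5 = 0 remainder 2; since the remainder is 2, round up to i = 1. First occurrence in the window: #2 on 2007-06-04 (1×5 = 5 days in).
2007-07-03 is 34 days after the start; 34 ÷ 5 = 6 remainder 4. Last occurrence in the window: #7 on 2007-06-29.
Occurrences #2 through #7: 6 in total.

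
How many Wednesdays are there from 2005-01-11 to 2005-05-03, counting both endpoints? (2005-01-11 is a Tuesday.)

16

2005-01-11 is a Tuesday; the first Wednesday on or after it is 2005-01-12 (1 day later).
From 2005-01-12 to 2005-05-03: 19 + 28 + 31 + 30 + 3 = 111 days (rest of January, February, March, April, May).
111 ÷ 7 = 15 full weeks with remainder 6, so 15 more Wednesdays after the first → 16.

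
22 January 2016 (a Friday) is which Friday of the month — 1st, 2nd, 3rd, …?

Day 22 falls in week ⌈22/7⌉ of the month.
Days 1–7 hold the 1st Friday, 8–14 the 2nd, 15–21 the 3rd, 22–28 the 4th, 29–31 the 5th.
22 is in the range for the 4th.

4th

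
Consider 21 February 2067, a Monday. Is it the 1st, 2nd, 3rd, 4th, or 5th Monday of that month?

3rd

Day 21 falls in week ⌈21/7⌉ of the month.
Days 1–7 hold the 1st Monday, 8–14 the 2nd, 15–21 the 3rd, 22–28 the 4th, 29–31 the 5th.
21 is in the range for the 3rd.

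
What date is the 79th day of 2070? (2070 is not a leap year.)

January has 31 days (79 − 31 = 48 remain).
February has 28 days (48 − 28 = 20 remain).
20 into March → March 20.

March 20, 2070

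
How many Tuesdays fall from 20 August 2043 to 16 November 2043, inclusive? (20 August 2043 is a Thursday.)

20 August 2043 is a Thursday; the first Tuesday on or after it is 25 August 2043 (5 days later).
From 25 August 2043 to 16 November 2043: 6 + 30 + 31 + 16 = 83 days (rest of August, September, October, November).
83 ÷ 7 = 11 full weeks with remainder 6, so 11 more Tuesdays after the first → 12.

12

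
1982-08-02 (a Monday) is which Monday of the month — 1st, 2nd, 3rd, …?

1st

Day 2 falls in week ⌈2/7⌉ of the month.
Days 1–7 hold the 1st Monday, 8–14 the 2nd, 15–21 the 3rd, 22–28 the 4th, 29–31 the 5th.
2 is in the range for the 1st.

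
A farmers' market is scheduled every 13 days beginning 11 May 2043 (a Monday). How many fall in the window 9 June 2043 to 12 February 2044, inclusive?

Occurrences land 13·i days after 11 May 2043 for i = 0, 1, 2, …
9 June 2043 is 29 days after the start; 29 ÷ 13 = 2 remainder 3; since the remainder is 3, round up to i = 3. First occurrence in the window: #4 on 19 June 2043 (3×13 = 39 days in).
12 February 2044 is 277 days after the start; 277 ÷ 13 = 21 remainder 4. Last occurrence in the window: #22 on 8 February 2044.
Occurrences #4 through #22: 19 in total.

19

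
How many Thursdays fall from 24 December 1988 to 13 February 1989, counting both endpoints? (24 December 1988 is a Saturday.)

7

24 December 1988 is a Saturday; the first Thursday on or after it is 29 December 1988 (5 days later).
From 29 December 1988 to 13 February 1989: 2 + 31 + 13 = 46 days (rest of December, January, February).
46 ÷ 7 = 6 full weeks with remainder 4, so 6 more Thursdays after the first → 7.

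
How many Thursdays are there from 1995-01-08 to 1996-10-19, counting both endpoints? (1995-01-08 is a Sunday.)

1995-01-08 is a Sunday; the first Thursday on or after it is 1995-01-12 (4 days later).
From 1995-01-12 to 1996-10-19: 353 + 293 = 646 days (rest of 1995, to 1996-10-19 in 1996).
646 ÷ 7 = 92 full weeks with remainder 2, so 92 more Thursdays after the first → 93.

93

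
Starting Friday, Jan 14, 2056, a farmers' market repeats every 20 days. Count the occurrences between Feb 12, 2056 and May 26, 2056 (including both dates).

5

Occurrences land 20·i days after Jan 14, 2056 for i = 0, 1, 2, …
Feb 12, 2056 is 29 days after the start; 29 ÷ 20 = 1 remainder 9; since the remainder is 9, round up to i = 2. First occurrence in the window: #3 on Feb 23, 2056 (2×20 = 40 days in).
May 26, 2056 is 133 days after the start; 133 ÷ 20 = 6 remainder 13. Last occurrence in the window: #7 on May 13, 2056.
Occurrences #3 through #7: 5 in total.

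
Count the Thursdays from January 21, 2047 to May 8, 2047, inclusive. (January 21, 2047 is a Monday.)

January 21, 2047 is a Monday; the first Thursday on or after it is January 24, 2047 (3 days later).
From January 24, 2047 to May 8, 2047: 7 + 28 + 31 + 30 + 8 = 104 days (rest of January, February, March, April, May).
104 ÷ 7 = 14 full weeks with remainder 6, so 14 more Thursdays after the first → 15.

15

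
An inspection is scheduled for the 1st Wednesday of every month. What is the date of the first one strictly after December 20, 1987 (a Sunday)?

December 1987 starts on a Tuesday, so its 1st Wednesday is December 2, 1987 (1 day in).
That is not after December 20, 1987, so look at January 1988.
January 1988 starts on a Friday, so its 1st Wednesday is January 6, 1988 (5 days in).

January 6, 1988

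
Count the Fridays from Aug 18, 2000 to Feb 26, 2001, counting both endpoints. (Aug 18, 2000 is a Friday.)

Aug 18, 2000 is a Friday; the first Friday on or after it is Aug 18, 2000.
From Aug 18, 2000 to Feb 26, 2001: 13 + 30 + 31 + 30 + 31 + 31 + 26 = 192 days (rest of Aug, Sep, Oct, Nov, Dec, Jan, Feb).
192 ÷ 7 = 27 full weeks with remainder 3, so 27 more Fridays after the first → 28.

28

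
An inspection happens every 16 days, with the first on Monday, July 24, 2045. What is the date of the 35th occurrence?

January 19, 2047

The 35th occurrence is 34 intervals after the first: 34 × 16 = 544 days after July 24, 2045.
July has 31 days — 7 days to the end of July leaves 537.
From end of July to end of 2045 is 153 days (384 left).
2046 has 365 days (19 left).
19 days into January → January 19, 2047.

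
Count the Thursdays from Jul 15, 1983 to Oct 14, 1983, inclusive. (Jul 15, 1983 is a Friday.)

Jul 15, 1983 is a Friday; the first Thursday on or after it is Jul 21, 1983 (6 days later).
From Jul 21, 1983 to Oct 14, 1983: 10 + 31 + 30 + 14 = 85 days (rest of Jul, Aug, Sep, Oct).
85 ÷ 7 = 12 full weeks with remainder 1, so 12 more Thursdays after the first → 13.

13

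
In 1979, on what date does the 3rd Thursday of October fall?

The first Thursday of October 1979 is October 4.
The 3rd Thursday is 2 weeks later: 4 + 14 = 18.

October 18, 1979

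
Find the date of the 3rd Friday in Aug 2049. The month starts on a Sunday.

Aug 2049 begins on a Sunday, so the first Friday is Aug 6 (5 days later).
The 3rd Friday is 2 weeks later: 6 + 14 = 20.

Aug 20, 2049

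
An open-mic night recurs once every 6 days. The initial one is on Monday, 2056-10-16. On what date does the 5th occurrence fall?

2056-11-09

The 5th occurrence is 4 intervals after the first: 4 × 6 = 24 days after 2056-10-16.
October has 31 days — 15 days to the end of October leaves 9.
9 days into November → 2056-11-09.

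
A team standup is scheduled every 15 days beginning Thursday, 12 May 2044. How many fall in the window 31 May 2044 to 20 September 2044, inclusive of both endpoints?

Occurrences land 15·i days after 12 May 2044 for i = 0, 1, 2, …
31 May 2044 is 19 days after the start; 19 ÷ 15 = 1 remainder 4; since the remainder is 4, round up to i = 2. First occurrence in the window: #3 on 11 June 2044 (2×15 = 30 days in).
20 September 2044 is 131 days after the start; 131 ÷ 15 = 8 remainder 11. Last occurrence in the window: #9 on 9 September 2044.
Occurrences #3 through #9: 7 in total.

7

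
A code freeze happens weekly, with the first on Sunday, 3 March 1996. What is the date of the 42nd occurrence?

15 December 1996

The 42nd occurrence is 41 intervals after the first: 41 × 7 = 287 days after 3 March 1996.
March has 31 days — 28 days to the end of March leaves 259.
April has 30 days (229 left).
May has 31 days (198 left).
June has 30 days (168 left).
July has 31 days (137 left).
August has 31 days (106 left).
September has 30 days (76 left).
October has 31 days (45 left).
November has 30 days (15 left).
15 days into December → 15 December 1996.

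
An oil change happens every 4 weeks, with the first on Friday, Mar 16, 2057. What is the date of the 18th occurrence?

The 18th occurrence is 17 intervals after the first: 17 × 28 = 476 days after Mar 16, 2057.
Mar has 31 days — 15 days to the end of Mar leaves 461.
From end of Mar to end of 2057 is 275 days (186 left).
Jan has 31 days (155 left).
Feb has 28 days (127 left).
Mar has 31 days (96 left).
Apr has 30 days (66 left).
May has 31 days (35 left).
Jun has 30 days (5 left).
5 days into Jul → Jul 5, 2058.

Jul 5, 2058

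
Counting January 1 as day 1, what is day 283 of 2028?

October 9, 2028

January has 31 days (283 − 31 = 252 remain).
February has 29 days (252 − 29 = 223 remain).
March has 31 days (223 − 31 = 192 remain).
April has 30 days (192 − 30 = 162 remain).
May has 31 days (162 − 31 = 131 remain).
June has 30 days (131 − 30 = 101 remain).
July has 31 days (101 − 31 = 70 remain).
August has 31 days (70 − 31 = 39 remain).
September has 30 days (39 − 30 = 9 remain).
9 into October → October 9.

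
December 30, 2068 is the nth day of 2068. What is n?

Days in months before December: 31 + 29 + 31 + 30 + 31 + 30 + 31 + 31 + 30 + 31 + 30 = 335.
Plus 30 days into December → day 365.

365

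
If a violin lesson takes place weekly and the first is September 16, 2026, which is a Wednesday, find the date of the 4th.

October 7, 2026

The 4th occurrence is 3 intervals after the first: 3 × 7 = 21 days after September 16, 2026.
September has 30 days — 14 days to the end of September leaves 7.
7 days into October → October 7, 2026.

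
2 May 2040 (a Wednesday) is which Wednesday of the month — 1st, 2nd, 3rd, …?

1st

Day 2 falls in week ⌈2/7⌉ of the month.
Days 1–7 hold the 1st Wednesday, 8–14 the 2nd, 15–21 the 3rd, 22–28 the 4th, 29–31 the 5th.
2 is in the range for the 1st.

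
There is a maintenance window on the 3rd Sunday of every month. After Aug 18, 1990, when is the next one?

Aug 1990 starts on a Wednesday; its first Sunday is the 5th, so the 3rd Sunday is the 19th — Aug 19, 1990.
Aug 19, 1990 is after Aug 18, 1990, so that is the next one.

Aug 19, 1990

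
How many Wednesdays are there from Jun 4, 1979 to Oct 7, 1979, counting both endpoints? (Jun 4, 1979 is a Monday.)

Jun 4, 1979 is a Monday; the first Wednesday on or after it is Jun 6, 1979 (2 days later).
From Jun 6, 1979 to Oct 7, 1979: 24 + 31 + 31 + 30 + 7 = 123 days (rest of Jun, Jul, Aug, Sep, Oct).
123 ÷ 7 = 17 full weeks with remainder 4, so 17 more Wednesdays after the first → 18.

18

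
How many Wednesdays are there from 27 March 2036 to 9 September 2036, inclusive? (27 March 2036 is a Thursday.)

27 March 2036 is a Thursday; the first Wednesday on or after it is 2 April 2036 (6 days later).
From 2 April 2036 to 9 September 2036: 28 + 31 + 30 + 31 + 31 + 9 = 160 days (rest of April, May, June, July, August, September).
160 ÷ 7 = 22 full weeks with remainder 6, so 22 more Wednesdays after the first → 23.

23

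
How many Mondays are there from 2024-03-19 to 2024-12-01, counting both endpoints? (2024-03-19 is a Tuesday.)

2024-03-19 is a Tuesday; the first Monday on or after it is 2024-03-25 (6 days later).
From 2024-03-25 to 2024-12-01: 6 + 30 + 31 + 30 + 31 + 31 + 30 + 31 + 30 + 1 = 251 days (rest of March, April, May, June, July, August, September, October, November, December).
251 ÷ 7 = 35 full weeks with remainder 6, so 35 more Mondays after the first → 36.

36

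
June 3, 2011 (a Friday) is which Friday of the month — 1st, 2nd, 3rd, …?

1st

Day 3 falls in week ⌈3/7⌉ of the month.
Days 1–7 hold the 1st Friday, 8–14 the 2nd, 15–21 the 3rd, 22–28 the 4th, 29–31 the 5th.
3 is in the range for the 1st.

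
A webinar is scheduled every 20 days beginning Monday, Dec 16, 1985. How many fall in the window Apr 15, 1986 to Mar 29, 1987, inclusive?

18

Occurrences land 20·i days after Dec 16, 1985 for i = 0, 1, 2, …
Apr 15, 1986 is 120 days after the start; 120 ÷ 20 = 6 remainder 0. First occurrence in the window: #7 on Apr 15, 1986 (6×20 = 120 days in).
Mar 29, 1987 is 468 days after the start; 468 ÷ 20 = 23 remainder 8. Last occurrence in the window: #24 on Mar 21, 1987.
Occurrences #7 through #24: 18 in total.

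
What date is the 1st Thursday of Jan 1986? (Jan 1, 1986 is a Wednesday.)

Jan 2, 1986

Jan 1986 begins on a Wednesday, so the first Thursday is Jan 2 (1 day later).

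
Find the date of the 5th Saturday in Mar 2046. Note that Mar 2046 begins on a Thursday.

Mar 2046 begins on a Thursday, so the first Saturday is Mar 3 (2 days later).
The 5th Saturday is 4 weeks later: 3 + 28 = 31.

Mar 31, 2046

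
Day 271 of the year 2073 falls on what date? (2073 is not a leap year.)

2073-09-28

January has 31 days (271 − 31 = 240 remain).
February has 28 days (240 − 28 = 212 remain).
March has 31 days (212 − 31 = 181 remain).
April has 30 days (181 − 30 = 151 remain).
May has 31 days (151 − 31 = 120 remain).
June has 30 days (120 − 30 = 90 remain).
July has 31 days (90 − 31 = 59 remain).
August has 31 days (59 − 31 = 28 remain).
28 into September → September 28.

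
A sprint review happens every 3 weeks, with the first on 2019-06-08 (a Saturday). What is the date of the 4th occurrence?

The 4th occurrence is 3 intervals after the first: 3 × 21 = 63 days after 2019-06-08.
June has 30 days — 22 days to the end of June leaves 41.
July has 31 days (10 left).
10 days into August → 2019-08-10.

2019-08-10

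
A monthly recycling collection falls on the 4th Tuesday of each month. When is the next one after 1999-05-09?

1999-05-25

May 1999 starts on a Saturday; its first Tuesday is the 4th, so the 4th Tuesday is the 25th — 1999-05-25.
1999-05-25 is after 1999-05-09, so that is the next one.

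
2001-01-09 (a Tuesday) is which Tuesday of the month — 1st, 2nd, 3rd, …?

2nd

Day 9 falls in week ⌈9/7⌉ of the month.
Days 1–7 hold the 1st Tuesday, 8–14 the 2nd, 15–21 the 3rd, 22–28 the 4th, 29–31 the 5th.
9 is in the range for the 2nd.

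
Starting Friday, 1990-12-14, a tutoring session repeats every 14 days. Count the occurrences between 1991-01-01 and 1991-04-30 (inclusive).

8

Occurrences land 14·i days after 1990-12-14 for i = 0, 1, 2, …
1991-01-01 is 18 days after the start; 18 ÷ 14 = 1 remainder 4; since the remainder is 4, round up to i = 2. First occurrence in the window: #3 on 1991-01-11 (2×14 = 28 days in).
1991-04-30 is 137 days after the start; 137 ÷ 14 = 9 remainder 11. Last occurrence in the window: #10 on 1991-04-19.
Occurrences #3 through #10: 8 in total.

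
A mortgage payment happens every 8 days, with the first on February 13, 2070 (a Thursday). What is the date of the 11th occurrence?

May 4, 2070

The 11th occurrence is 10 intervals after the first: 10 × 8 = 80 days after February 13, 2070.
February has 28 days — 15 days to the end of February leaves 65.
March has 31 days (34 left).
April has 30 days (4 left).
4 days into May → May 4, 2070.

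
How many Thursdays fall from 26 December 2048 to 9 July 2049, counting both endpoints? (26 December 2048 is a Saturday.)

28

26 December 2048 is a Saturday; the first Thursday on or after it is 31 December 2048 (5 days later).
From 31 December 2048 to 9 July 2049: 0 + 31 + 28 + 31 + 30 + 31 + 30 + 9 = 190 days (rest of December, January, February, March, April, May, June, July).
190 ÷ 7 = 27 full weeks with remainder 1, so 27 more Thursdays after the first → 28.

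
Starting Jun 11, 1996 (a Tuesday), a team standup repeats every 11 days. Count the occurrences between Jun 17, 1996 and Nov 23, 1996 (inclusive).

15

Occurrences land 11·i days after Jun 11, 1996 for i = 0, 1, 2, …
Jun 17, 1996 is 6 days after the start; 6 ÷ 11 = 0 remainder 6; since the remainder is 6, round up to i = 1. First occurrence in the window: #2 on Jun 22, 1996 (1×11 = 11 days in).
Nov 23, 1996 is 165 days after the start; 165 ÷ 11 = 15 remainder 0. Last occurrence in the window: #16 on Nov 23, 1996.
Occurrences #2 through #16: 15 in total.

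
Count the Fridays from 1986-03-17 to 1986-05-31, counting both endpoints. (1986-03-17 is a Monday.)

11

1986-03-17 is a Monday; the first Friday on or after it is 1986-03-21 (4 days later).
From 1986-03-21 to 1986-05-31: 10 + 30 + 31 = 71 days (rest of March, April, May).
71 ÷ 7 = 10 full weeks with remainder 1, so 10 more Fridays after the first → 11.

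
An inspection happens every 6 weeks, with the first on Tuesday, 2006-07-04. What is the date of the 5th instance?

2006-12-19

The 5th occurrence is 4 intervals after the first: 4 × 42 = 168 days after 2006-07-04.
July has 31 days — 27 days to the end of July leaves 141.
August has 31 days (110 left).
September has 30 days (80 left).
October has 31 days (49 left).
November has 30 days (19 left).
19 days into December → 2006-12-19.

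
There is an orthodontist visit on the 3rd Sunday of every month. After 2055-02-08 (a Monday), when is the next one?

February 2055 starts on a Monday; its first Sunday is the 7th, so the 3rd Sunday is the 21st — 2055-02-21.
2055-02-21 is after 2055-02-08, so that is the next one.

2055-02-21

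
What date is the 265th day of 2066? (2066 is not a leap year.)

Sep 22, 2066

Jan has 31 days (265 − 31 = 234 remain).
Feb has 28 days (234 − 28 = 206 remain).
Mar has 31 days (206 − 31 = 175 remain).
Apr has 30 days (175 − 30 = 145 remain).
May has 31 days (145 − 31 = 114 remain).
Jun has 30 days (114 − 30 = 84 remain).
Jul has 31 days (84 − 31 = 53 remain).
Aug has 31 days (53 − 31 = 22 remain).
22 into Sep → Sep 22.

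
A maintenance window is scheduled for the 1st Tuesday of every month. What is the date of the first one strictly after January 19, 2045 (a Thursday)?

January 2045 starts on a Sunday, so its 1st Tuesday is January 3, 2045 (2 days in).
That is not after January 19, 2045, so look at February 2045.
February 2045 starts on a Wednesday, so its 1st Tuesday is February 7, 2045 (6 days in).

February 7, 2045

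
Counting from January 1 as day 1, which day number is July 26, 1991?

Days in months before July: 31 + 28 + 31 + 30 + 31 + 30 = 181.
Plus 26 days into July → day 207.

207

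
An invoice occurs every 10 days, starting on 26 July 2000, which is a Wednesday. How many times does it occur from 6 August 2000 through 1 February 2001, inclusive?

Occurrences land 10·i days after 26 July 2000 for i = 0, 1, 2, …
6 August 2000 is 11 days after the start; 11 ÷ 10 = 1 remainder 1; since the remainder is 1, round up to i = 2. First occurrence in the window: #3 on 15 August 2000 (2×10 = 20 days in).
1 February 2001 is 190 days after the start; 190 ÷ 10 = 19 remainder 0. Last occurrence in the window: #20 on 1 February 2001.
Occurrences #3 through #20: 18 in total.

18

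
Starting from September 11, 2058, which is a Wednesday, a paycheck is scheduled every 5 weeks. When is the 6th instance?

March 5, 2059

The 6th occurrence is 5 intervals after the first: 5 × 35 = 175 days after September 11, 2058.
September has 30 days — 19 days to the end of September leaves 156.
October has 31 days (125 left).
November has 30 days (95 left).
December has 31 days (64 left).
January has 31 days (33 left).
February has 28 days (5 left).
5 days into March → March 5, 2059.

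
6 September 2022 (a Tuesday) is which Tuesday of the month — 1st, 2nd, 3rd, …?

Day 6 falls in week ⌈6/7⌉ of the month.
Days 1–7 hold the 1st Tuesday, 8–14 the 2nd, 15–21 the 3rd, 22–28 the 4th, 29–31 the 5th.
6 is in the range for the 1st.

1st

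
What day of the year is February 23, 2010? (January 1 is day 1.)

Days in months before February: 31 = 31.
Plus 23 days into February → day 54.

54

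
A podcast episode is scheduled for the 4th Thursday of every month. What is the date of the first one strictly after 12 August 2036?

August 2036 starts on a Friday; its first Thursday is the 7th, so the 4th Thursday is the 28th — 28 August 2036.
28 August 2036 is after 12 August 2036, so that is the next one.

28 August 2036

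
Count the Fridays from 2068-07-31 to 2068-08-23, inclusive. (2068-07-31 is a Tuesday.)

2068-07-31 is a Tuesday; the first Friday on or after it is 2068-08-03 (3 days later).
From 2068-08-03 to 2068-08-23 is 23 − 3 = 20 days.
20 ÷ 7 = 2 full weeks with remainder 6, so 2 more Fridays after the first → 3.

3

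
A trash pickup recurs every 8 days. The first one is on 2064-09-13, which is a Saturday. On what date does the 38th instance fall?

The 38th occurrence is 37 intervals after the first: 37 × 8 = 296 days after 2064-09-13.
September has 30 days — 17 days to the end of September leaves 279.
October has 31 days (248 left).
November has 30 days (218 left).
December has 31 days (187 left).
January has 31 days (156 left).
February has 28 days (128 left).
March has 31 days (97 left).
April has 30 days (67 left).
May has 31 days (36 left).
June has 30 days (6 left).
6 days into July → 2065-07-06.

2065-07-06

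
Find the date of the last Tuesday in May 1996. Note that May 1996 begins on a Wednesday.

May 1996 begins on a Wednesday, so the first Tuesday is May 7 (6 days later).
May 1996 has 31 days. Adding weeks: 7, 14, 21, 28 — the last one ≤ 31 is the 28th.

28 May 1996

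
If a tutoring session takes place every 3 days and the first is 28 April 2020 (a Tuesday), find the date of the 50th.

The 50th occurrence is 49 intervals after the first: 49 × 3 = 147 days after 28 April 2020.
April has 30 days — 2 days to the end of April leaves 145.
May has 31 days (114 left).
June has 30 days (84 left).
July has 31 days (53 left).
August has 31 days (22 left).
22 days into September → 22 September 2020.

22 September 2020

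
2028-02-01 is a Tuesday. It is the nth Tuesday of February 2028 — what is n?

1st

Day 1 falls in week ⌈1/7⌉ of the month.
Days 1–7 hold the 1st Tuesday, 8–14 the 2nd, 15–21 the 3rd, 22–28 the 4th, 29–31 the 5th.
1 is in the range for the 1st.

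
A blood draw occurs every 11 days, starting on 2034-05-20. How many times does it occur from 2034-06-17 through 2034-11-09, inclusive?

Occurrences land 11·i days after 2034-05-20 for i = 0, 1, 2, …
2034-06-17 is 28 days after the start; 28 ÷ 11 = 2 remainder 6; since the remainder is 6, round up to i = 3. First occurrence in the window: #4 on 2034-06-22 (3×11 = 33 days in).
2034-11-09 is 173 days after the start; 173 ÷ 11 = 15 remainder 8. Last occurrence in the window: #16 on 2034-11-01.
Occurrences #4 through #16: 13 in total.

13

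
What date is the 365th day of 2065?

31 December 2065

January has 31 days (365 − 31 = 334 remain).
February has 28 days (334 − 28 = 306 remain).
March has 31 days (306 − 31 = 275 remain).
April has 30 days (275 − 30 = 245 remain).
May has 31 days (245 − 31 = 214 remain).
June has 30 days (214 − 30 = 184 remain).
July has 31 days (184 − 31 = 153 remain).
August has 31 days (153 − 31 = 122 remain).
September has 30 days (122 − 30 = 92 remain).
October has 31 days (92 − 31 = 61 remain).
November has 30 days (61 − 30 = 31 remain).
31 into December → December 31.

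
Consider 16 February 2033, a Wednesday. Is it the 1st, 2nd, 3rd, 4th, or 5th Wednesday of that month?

3rd

Day 16 falls in week ⌈16/7⌉ of the month.
Days 1–7 hold the 1st Wednesday, 8–14 the 2nd, 15–21 the 3rd, 22–28 the 4th, 29–31 the 5th.
16 is in the range for the 3rd.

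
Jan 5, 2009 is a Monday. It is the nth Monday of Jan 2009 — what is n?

Day 5 falls in week ⌈5/7⌉ of the month.
Days 1–7 hold the 1st Monday, 8–14 the 2nd, 15–21 the 3rd, 22–28 the 4th, 29–31 the 5th.
5 is in the range for the 1st.

1st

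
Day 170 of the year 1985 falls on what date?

January has 31 days (170 − 31 = 139 remain).
February has 28 days (139 − 28 = 111 remain).
March has 31 days (111 − 31 = 80 remain).
April has 30 days (80 − 30 = 50 remain).
May has 31 days (50 − 31 = 19 remain).
19 into June → June 19.

1985-06-19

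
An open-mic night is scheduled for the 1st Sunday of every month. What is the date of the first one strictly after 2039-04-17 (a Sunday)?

April 2039 starts on a Friday, so its 1st Sunday is 2039-04-03 (2 days in).
That is not after 2039-04-17, so look at May 2039.
May 2039 starts on a Sunday, so its 1st Sunday is 2039-05-01.

2039-05-01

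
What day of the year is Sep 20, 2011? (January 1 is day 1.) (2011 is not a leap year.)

263

Days in months before Sep: 31 + 28 + 31 + 30 + 31 + 30 + 31 + 31 = 243.
Plus 20 days into Sep → day 263.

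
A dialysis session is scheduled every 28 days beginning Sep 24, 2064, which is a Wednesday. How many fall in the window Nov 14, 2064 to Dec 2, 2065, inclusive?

Occurrences land 28·i days after Sep 24, 2064 for i = 0, 1, 2, …
Nov 14, 2064 is 51 days after the start; 51 ÷ 28 = 1 remainder 23; since the remainder is 23, round up to i = 2. First occurrence in the window: #3 on Nov 19, 2064 (2×28 = 56 days in).
Dec 2, 2065 is 434 days after the start; 434 ÷ 28 = 15 remainder 14. Last occurrence in the window: #16 on Nov 18, 2065.
Occurrences #3 through #16: 14 in total.

14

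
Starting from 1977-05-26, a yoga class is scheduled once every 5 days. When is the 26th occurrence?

The 26th occurrence is 25 intervals after the first: 25 × 5 = 125 days after 1977-05-26.
May has 31 days — 5 days to the end of May leaves 120.
June has 30 days (90 left).
July has 31 days (59 left).
August has 31 days (28 left).
28 days into September → 1977-09-28.

1977-09-28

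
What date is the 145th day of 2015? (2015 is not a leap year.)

January has 31 days (145 − 31 = 114 remain).
February has 28 days (114 − 28 = 86 remain).
March has 31 days (86 − 31 = 55 remain).
April has 30 days (55 − 30 = 25 remain).
25 into May → May 25.

2015-05-25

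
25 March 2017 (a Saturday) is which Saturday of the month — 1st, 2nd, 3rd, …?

Day 25 falls in week ⌈25/7⌉ of the month.
Days 1–7 hold the 1st Saturday, 8–14 the 2nd, 15–21 the 3rd, 22–28 the 4th, 29–31 the 5th.
25 is in the range for the 4th.

4th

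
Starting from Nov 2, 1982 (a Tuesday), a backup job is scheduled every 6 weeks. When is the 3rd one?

The 3rd occurrence is 2 intervals after the first: 2 × 42 = 84 days after Nov 2, 1982.
Nov has 30 days — 28 days to the end of Nov leaves 56.
Dec has 31 days (25 left).
25 days into Jan → Jan 25, 1983.

Jan 25, 1983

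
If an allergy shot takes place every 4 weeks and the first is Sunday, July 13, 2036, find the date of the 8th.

The 8th occurrence is 7 intervals after the first: 7 × 28 = 196 days after July 13, 2036.
July has 31 days — 18 days to the end of July leaves 178.
August has 31 days (147 left).
September has 30 days (117 left).
October has 31 days (86 left).
November has 30 days (56 left).
December has 31 days (25 left).
25 days into January → January 25, 2037.

January 25, 2037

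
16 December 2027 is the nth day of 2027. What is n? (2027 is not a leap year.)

Days in months before December: 31 + 28 + 31 + 30 + 31 + 30 + 31 + 31 + 30 + 31 + 30 = 334.
Plus 16 days into December → day 350.

350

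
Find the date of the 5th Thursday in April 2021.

April 2021 begins on a Thursday, so the first Thursday is April 1.
The 5th Thursday is 4 weeks later: 1 + 28 = 29.

29 April 2021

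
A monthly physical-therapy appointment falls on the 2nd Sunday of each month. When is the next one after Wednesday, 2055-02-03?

February 2055 starts on a Monday; its first Sunday is the 7th, so the 2nd Sunday is the 14th — 2055-02-14.
2055-02-14 is after 2055-02-03, so that is the next one.

2055-02-14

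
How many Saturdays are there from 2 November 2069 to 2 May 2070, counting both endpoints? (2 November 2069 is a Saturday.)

26

2 November 2069 is a Saturday; the first Saturday on or after it is 2 November 2069.
From 2 November 2069 to 2 May 2070: 28 + 31 + 31 + 28 + 31 + 30 + 2 = 181 days (rest of November, December, January, February, March, April, May).
181 ÷ 7 = 25 full weeks with remainder 6, so 25 more Saturdays after the first → 26.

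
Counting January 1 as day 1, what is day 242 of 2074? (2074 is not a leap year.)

January has 31 days (242 − 31 = 211 remain).
February has 28 days (211 − 28 = 183 remain).
March has 31 days (183 − 31 = 152 remain).
April has 30 days (152 − 30 = 122 remain).
May has 31 days (122 − 31 = 91 remain).
June has 30 days (91 − 30 = 61 remain).
July has 31 days (61 − 31 = 30 remain).
30 into August → August 30.

2074-08-30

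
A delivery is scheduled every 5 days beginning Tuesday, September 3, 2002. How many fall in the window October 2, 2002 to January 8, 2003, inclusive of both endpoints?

20

Occurrences land 5·i days after September 3, 2002 for i = 0, 1, 2, …
October 2, 2002 is 29 days after the start; 29 ÷ 5 = 5 remainder 4; since the remainder is 4, round up to i = 6. First occurrence in the window: #7 on October 3, 2002 (6×5 = 30 days in).
January 8, 2003 is 127 days after the start; 127 ÷ 5 = 25 remainder 2. Last occurrence in the window: #26 on January 6, 2003.
Occurrences #7 through #26: 20 in total.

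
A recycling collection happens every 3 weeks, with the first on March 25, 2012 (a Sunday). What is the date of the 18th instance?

March 17, 2013

The 18th occurrence is 17 intervals after the first: 17 × 21 = 357 days after March 25, 2012.
March has 31 days — 6 days to the end of March leaves 351.
April has 30 days (321 left).
May has 31 days (290 left).
June has 30 days (260 left).
July has 31 days (229 left).
August has 31 days (198 left).
September has 30 days (168 left).
October has 31 days (137 left).
November has 30 days (107 left).
December has 31 days (76 left).
January has 31 days (45 left).
February has 28 days (17 left).
17 days into March → March 17, 2013.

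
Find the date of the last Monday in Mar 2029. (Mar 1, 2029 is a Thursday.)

Mar 26, 2029

Mar 2029 begins on a Thursday, so the first Monday is Mar 5 (4 days later).
Mar 2029 has 31 days. Adding weeks: 5, 12, 19, 26 — the last one ≤ 31 is the 26th.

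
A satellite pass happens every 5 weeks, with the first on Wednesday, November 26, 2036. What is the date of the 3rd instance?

February 4, 2037

The 3rd occurrence is 2 intervals after the first: 2 × 35 = 70 days after November 26, 2036.
November has 30 days — 4 days to the end of November leaves 66.
December has 31 days (35 left).
January has 31 days (4 left).
4 days into February → February 4, 2037.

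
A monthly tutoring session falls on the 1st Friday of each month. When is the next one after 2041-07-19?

July 2041 starts on a Monday, so its 1st Friday is 2041-07-05 (4 days in).
That is not after 2041-07-19, so look at August 2041.
August 2041 starts on a Thursday, so its 1st Friday is 2041-08-02 (1 day in).

2041-08-02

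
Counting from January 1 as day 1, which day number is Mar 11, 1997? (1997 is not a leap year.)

Days in months before Mar: 31 + 28 = 59.
Plus 11 days into Mar → day 70.

70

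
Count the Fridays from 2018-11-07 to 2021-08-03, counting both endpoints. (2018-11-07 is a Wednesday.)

2018-11-07 is a Wednesday; the first Friday on or after it is 2018-11-09 (2 days later).
From 2018-11-09 to 2021-08-03: 52 + 365 + 366 + 215 = 998 days (rest of 2018, 2019, 2020, to 2021-08-03 in 2021).
998 ÷ 7 = 142 full weeks with remainder 4, so 142 more Fridays after the first → 143.

143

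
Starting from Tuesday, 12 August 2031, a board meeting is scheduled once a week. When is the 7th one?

23 September 2031

The 7th occurrence is 6 intervals after the first: 6 × 7 = 42 days after 12 August 2031.
August has 31 days — 19 days to the end of August leaves 23.
23 days into September → 23 September 2031.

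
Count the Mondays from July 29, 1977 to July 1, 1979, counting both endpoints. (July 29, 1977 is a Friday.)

July 29, 1977 is a Friday; the first Monday on or after it is August 1, 1977 (3 days later).
From August 1, 1977 to July 1, 1979: 152 + 365 + 182 = 699 days (rest of 1977, 1978, to July 1, 1979 in 1979).
699 ÷ 7 = 99 full weeks with remainder 6, so 99 more Mondays after the first → 100.

100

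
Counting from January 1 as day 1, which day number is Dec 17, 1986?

351

Days in months before Dec: 31 + 28 + 31 + 30 + 31 + 30 + 31 + 31 + 30 + 31 + 30 = 334.
Plus 17 days into Dec → day 351.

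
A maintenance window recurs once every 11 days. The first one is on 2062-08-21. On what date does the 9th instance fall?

2062-11-17

The 9th occurrence is 8 intervals after the first: 8 × 11 = 88 days after 2062-08-21.
August has 31 days — 10 days to the end of August leaves 78.
September has 30 days (48 left).
October has 31 days (17 left).
17 days into November → 2062-11-17.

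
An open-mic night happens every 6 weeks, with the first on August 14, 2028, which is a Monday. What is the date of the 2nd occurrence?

September 25, 2028

The 2nd occurrence is 1 interval after the first: 1 × 42 = 42 days after August 14, 2028.
August has 31 days — 17 days to the end of August leaves 25.
25 days into September → September 25, 2028.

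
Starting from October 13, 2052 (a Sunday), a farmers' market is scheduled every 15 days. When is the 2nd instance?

October 28, 2052

The 2nd occurrence is 1 interval after the first: 1 × 15 = 15 days after October 13, 2052.
15 days later is October 28, 2052.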